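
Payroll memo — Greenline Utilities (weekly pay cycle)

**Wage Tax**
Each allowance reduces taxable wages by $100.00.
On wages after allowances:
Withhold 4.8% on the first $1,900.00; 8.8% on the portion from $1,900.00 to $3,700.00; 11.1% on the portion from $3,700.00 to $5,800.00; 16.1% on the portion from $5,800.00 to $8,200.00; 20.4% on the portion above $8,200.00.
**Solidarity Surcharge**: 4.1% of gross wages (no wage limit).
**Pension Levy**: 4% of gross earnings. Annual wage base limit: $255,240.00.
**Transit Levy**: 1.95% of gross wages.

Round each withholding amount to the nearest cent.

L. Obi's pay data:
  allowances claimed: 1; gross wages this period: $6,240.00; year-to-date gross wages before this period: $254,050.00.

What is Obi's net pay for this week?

$5,277.44

Wage Tax: taxable = $6,240.00 − 1×$100.00 = $6,140.00
  $482.70 + 16.1% × ($6,140.00 − $5,800.00) = $482.70 + 16.1% × $340.00 = $537.44
Solidarity Surcharge: 4.1% × $6,240.00 = $255.84
Pension Levy: cap $255,240.00 − YTD $254,050.00 = $1,190.00 subject; 4% × $1,190.00 = $47.60
Transit Levy: 1.95% × $6,240.00 = $121.68
Total withheld: $537.44 + $255.84 + $47.60 + $121.68 = $962.56
Net pay: $6,240.00 − $962.56 = $5,277.44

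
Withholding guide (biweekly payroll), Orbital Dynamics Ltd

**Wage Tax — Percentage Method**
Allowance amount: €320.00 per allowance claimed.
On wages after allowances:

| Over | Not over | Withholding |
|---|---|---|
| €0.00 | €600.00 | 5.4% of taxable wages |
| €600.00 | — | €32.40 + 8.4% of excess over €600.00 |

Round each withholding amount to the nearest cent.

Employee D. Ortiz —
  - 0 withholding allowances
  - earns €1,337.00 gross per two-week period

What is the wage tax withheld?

€94.31

Wage Tax: taxable = €1,337.00
  €32.40 + 8.4% × (€1,337.00 − €600.00) = €32.40 + 8.4% × €737.00 = €94.31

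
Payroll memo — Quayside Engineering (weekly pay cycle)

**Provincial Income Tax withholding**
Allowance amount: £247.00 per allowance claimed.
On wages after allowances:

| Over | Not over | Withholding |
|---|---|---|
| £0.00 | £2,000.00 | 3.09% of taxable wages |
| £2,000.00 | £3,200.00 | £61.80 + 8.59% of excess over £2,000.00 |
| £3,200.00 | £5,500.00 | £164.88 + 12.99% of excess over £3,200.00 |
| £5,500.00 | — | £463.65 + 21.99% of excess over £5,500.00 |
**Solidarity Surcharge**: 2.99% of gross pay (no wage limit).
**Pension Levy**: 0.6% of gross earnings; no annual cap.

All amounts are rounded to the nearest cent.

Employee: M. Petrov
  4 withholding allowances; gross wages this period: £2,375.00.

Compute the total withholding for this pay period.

Provincial Income Tax: taxable = £2,375.00 − 4×£247.00 = £1,387.00
  3.09% × £1,387.00 = £42.86
Solidarity Surcharge: 2.99% × £2,375.00 = £71.01
Pension Levy: 0.6% × £2,375.00 = £14.25
Total: £42.86 + £71.01 + £14.25 = £128.12

£128.12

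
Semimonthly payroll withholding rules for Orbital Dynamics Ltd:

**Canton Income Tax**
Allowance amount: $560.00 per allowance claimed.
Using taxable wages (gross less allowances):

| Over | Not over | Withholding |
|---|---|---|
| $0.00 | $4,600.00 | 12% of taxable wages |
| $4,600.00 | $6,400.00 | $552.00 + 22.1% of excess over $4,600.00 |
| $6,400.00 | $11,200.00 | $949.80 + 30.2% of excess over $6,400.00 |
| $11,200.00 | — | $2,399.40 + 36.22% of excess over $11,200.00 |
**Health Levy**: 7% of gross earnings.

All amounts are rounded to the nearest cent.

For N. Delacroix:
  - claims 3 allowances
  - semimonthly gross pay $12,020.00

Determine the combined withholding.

Canton Income Tax: taxable = $12,020.00 − 3×$560.00 = $10,340.00
  $949.80 + 30.2% × ($10,340.00 − $6,400.00) = $949.80 + 30.2% × $3,940.00 = $2,139.68
Health Levy: 7% × $12,020.00 = $841.40
Total: $2,139.68 + $841.40 = $2,981.08

$2,981.08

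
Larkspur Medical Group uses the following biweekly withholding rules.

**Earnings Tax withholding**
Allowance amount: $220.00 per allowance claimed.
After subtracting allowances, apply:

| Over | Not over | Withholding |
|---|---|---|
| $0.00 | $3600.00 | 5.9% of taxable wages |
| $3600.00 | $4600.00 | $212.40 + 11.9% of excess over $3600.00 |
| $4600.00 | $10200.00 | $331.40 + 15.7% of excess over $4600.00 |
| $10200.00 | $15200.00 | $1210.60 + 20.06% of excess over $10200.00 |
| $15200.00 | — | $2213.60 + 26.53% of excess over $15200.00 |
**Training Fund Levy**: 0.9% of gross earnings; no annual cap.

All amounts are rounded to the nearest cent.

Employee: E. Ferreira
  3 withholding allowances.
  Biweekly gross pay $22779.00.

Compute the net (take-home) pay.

$18524.78

Earnings Tax: taxable = $22779.00 − 3×$220.00 = $22119.00
  $2213.60 + 26.53% × ($22119.00 − $15200.00) = $2213.60 + 26.53% × $6919.00 = $4049.21
Training Fund Levy: 0.9% × $22779.00 = $205.01
Total withheld: $4049.21 + $205.01 = $4254.22
Net pay: $22779.00 − $4254.22 = $18524.78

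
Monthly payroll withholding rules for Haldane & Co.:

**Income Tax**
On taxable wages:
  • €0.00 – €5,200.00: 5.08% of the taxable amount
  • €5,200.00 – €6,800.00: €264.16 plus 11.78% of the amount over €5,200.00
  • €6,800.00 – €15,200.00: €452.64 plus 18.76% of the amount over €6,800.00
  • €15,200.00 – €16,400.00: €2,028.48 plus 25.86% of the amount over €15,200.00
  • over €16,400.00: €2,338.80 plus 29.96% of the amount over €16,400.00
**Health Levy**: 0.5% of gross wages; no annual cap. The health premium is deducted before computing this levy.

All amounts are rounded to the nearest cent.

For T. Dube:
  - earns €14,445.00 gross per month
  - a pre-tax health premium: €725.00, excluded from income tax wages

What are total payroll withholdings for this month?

Income Tax: taxable = €14,445.00 − €725.00 = €13,720.00
  €452.64 + 18.76% × (€13,720.00 − €6,800.00) = €452.64 + 18.76% × €6,920.00 = €1,750.83
Health Levy: 0.5% × €13,720.00 = €68.60
Total: €1,750.83 + €68.60 = €1,819.43

€1,819.43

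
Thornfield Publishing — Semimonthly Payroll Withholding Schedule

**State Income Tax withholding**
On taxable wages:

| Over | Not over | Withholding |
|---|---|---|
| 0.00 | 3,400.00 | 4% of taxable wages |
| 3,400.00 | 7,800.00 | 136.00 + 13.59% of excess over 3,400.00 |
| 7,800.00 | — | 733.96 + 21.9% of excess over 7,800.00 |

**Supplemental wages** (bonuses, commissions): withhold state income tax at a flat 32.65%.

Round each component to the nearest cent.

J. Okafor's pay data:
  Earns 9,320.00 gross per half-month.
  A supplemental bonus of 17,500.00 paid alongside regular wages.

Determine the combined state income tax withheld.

6,780.59

State Income Tax: taxable = 9,320.00
  733.96 + 21.9% × (9,320.00 − 7,800.00) = 733.96 + 21.9% × 1,520.00 = 1,066.84
Supplemental (32.65% flat on bonus): 32.65% × 17,500.00 = 5,713.75
Total state income tax: 1,066.84 + 5,713.75 = 6,780.59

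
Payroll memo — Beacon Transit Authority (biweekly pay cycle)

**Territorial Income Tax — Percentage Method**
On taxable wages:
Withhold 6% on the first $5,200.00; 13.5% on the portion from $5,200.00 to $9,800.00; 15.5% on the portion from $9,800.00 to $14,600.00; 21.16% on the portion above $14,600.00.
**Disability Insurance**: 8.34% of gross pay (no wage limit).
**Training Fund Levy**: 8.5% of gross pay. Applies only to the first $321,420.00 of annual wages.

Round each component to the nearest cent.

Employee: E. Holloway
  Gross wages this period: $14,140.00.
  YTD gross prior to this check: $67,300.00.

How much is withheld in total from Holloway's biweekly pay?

$3,986.88

Territorial Income Tax: taxable = $14,140.00
  $933.00 + 15.5% × ($14,140.00 − $9,800.00) = $933.00 + 15.5% × $4,340.00 = $1,605.70
Disability Insurance: 8.34% × $14,140.00 = $1,179.28
Training Fund Levy: 8.5% × $14,140.00 = $1,201.90
Total: $1,605.70 + $1,179.28 + $1,201.90 = $3,986.88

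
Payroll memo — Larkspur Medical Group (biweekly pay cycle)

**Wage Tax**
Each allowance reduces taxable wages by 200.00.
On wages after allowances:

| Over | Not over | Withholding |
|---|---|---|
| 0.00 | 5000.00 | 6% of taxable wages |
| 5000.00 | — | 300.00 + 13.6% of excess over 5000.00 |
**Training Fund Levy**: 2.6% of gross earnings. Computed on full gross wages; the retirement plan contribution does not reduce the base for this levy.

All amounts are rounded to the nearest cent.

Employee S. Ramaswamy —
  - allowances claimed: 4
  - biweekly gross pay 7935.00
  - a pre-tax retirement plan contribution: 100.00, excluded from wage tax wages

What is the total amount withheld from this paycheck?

783.07

Wage Tax: taxable = 7935.00 − 100.00 − 4×200.00 = 7035.00
  300.00 + 13.6% × (7035.00 − 5000.00) = 300.00 + 13.6% × 2035.00 = 576.76
Training Fund Levy: 2.6% × 7935.00 = 206.31
Total: 576.76 + 206.31 = 783.07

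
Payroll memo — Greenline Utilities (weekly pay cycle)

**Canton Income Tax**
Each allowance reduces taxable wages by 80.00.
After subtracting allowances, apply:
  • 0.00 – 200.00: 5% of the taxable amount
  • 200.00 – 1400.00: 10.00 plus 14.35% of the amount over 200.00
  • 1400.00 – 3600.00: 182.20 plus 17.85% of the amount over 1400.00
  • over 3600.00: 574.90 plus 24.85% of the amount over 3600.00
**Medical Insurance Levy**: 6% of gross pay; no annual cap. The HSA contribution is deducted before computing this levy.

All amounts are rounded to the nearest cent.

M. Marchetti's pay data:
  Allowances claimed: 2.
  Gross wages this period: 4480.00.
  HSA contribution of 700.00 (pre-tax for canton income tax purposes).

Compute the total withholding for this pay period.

806.67

Canton Income Tax: taxable = 4480.00 − 700.00 − 2×80.00 = 3620.00
  574.90 + 24.85% × (3620.00 − 3600.00) = 574.90 + 24.85% × 20.00 = 579.87
Medical Insurance Levy: 6% × 3780.00 = 226.80
Total: 579.87 + 226.80 = 806.67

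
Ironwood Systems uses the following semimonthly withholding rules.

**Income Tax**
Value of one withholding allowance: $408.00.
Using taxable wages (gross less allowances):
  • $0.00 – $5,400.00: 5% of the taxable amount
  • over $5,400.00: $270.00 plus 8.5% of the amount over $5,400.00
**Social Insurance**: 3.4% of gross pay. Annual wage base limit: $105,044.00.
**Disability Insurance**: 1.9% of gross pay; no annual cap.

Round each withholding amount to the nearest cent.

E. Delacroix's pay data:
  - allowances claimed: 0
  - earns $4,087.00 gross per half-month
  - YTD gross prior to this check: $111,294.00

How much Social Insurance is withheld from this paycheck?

$0.00

Social Insurance: YTD $111,294.00 ≥ cap $105,044.00 → $0.00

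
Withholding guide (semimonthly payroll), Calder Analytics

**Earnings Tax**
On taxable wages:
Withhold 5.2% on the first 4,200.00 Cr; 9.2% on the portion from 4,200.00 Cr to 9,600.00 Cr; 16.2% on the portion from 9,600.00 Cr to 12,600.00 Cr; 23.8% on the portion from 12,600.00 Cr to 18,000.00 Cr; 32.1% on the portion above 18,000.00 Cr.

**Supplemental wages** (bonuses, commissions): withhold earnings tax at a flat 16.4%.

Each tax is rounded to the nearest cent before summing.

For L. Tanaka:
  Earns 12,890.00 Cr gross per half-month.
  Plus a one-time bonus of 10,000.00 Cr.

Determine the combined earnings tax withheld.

Earnings Tax: taxable = 12,890.00 Cr
  1,201.20 Cr + 23.8% × (12,890.00 Cr − 12,600.00 Cr) = 1,201.20 Cr + 23.8% × 290.00 Cr = 1,270.22 Cr
Supplemental (16.4% flat on bonus): 16.4% × 10,000.00 Cr = 1,640.00 Cr
Total earnings tax: 1,270.22 Cr + 1,640.00 Cr = 2,910.22 Cr

2,910.22 Cr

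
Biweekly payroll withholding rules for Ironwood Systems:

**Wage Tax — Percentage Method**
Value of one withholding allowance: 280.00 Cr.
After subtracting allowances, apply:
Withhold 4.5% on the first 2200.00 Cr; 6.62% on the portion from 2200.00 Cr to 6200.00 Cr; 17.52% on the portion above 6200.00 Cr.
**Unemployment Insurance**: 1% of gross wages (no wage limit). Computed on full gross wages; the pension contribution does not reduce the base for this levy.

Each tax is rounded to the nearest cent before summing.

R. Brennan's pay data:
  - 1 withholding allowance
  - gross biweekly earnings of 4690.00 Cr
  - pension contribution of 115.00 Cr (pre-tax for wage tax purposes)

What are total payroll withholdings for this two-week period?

Wage Tax: taxable = 4690.00 Cr − 115.00 Cr − 1×280.00 Cr = 4295.00 Cr
  99.00 Cr + 6.62% × (4295.00 Cr − 2200.00 Cr) = 99.00 Cr + 6.62% × 2095.00 Cr = 237.69 Cr
Unemployment Insurance: 1% × 4690.00 Cr = 46.90 Cr
Total: 237.69 Cr + 46.90 Cr = 284.59 Cr

284.59 Cr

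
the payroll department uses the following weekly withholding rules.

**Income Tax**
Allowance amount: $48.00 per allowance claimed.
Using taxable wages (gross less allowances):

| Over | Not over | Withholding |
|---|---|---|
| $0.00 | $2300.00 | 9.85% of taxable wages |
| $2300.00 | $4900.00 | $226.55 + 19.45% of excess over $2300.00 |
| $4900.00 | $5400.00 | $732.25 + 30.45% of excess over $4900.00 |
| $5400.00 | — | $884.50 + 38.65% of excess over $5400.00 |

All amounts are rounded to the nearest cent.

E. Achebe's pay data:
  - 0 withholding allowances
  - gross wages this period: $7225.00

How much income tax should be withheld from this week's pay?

$1589.86

Income Tax: taxable = $7225.00
  $884.50 + 38.65% × ($7225.00 − $5400.00) = $884.50 + 38.65% × $1825.00 = $1589.86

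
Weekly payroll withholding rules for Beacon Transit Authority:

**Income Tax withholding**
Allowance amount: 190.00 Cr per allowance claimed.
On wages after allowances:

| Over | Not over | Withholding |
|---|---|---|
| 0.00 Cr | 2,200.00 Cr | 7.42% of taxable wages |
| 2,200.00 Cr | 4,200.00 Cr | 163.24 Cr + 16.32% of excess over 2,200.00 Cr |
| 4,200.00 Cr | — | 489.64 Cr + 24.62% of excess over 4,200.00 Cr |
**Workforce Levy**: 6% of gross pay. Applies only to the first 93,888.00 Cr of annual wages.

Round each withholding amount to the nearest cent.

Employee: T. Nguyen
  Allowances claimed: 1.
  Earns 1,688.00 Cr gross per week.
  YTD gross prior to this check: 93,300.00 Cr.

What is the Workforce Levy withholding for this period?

Workforce Levy: cap 93,888.00 Cr − YTD 93,300.00 Cr = 588.00 Cr subject; 6% × 588.00 Cr = 35.28 Cr

35.28 Cr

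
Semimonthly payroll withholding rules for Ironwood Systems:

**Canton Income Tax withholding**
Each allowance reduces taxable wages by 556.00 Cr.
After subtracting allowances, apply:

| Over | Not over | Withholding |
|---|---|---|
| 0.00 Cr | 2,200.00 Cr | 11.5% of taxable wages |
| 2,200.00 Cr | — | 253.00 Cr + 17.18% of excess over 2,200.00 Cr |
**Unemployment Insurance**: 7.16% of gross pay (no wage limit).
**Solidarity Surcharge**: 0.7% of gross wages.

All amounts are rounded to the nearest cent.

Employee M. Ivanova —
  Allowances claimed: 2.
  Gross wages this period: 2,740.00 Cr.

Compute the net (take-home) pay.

2,337.42 Cr

Canton Income Tax: taxable = 2,740.00 Cr − 2×556.00 Cr = 1,628.00 Cr
  11.5% × 1,628.00 Cr = 187.22 Cr
Unemployment Insurance: 7.16% × 2,740.00 Cr = 196.18 Cr
Solidarity Surcharge: 0.7% × 2,740.00 Cr = 19.18 Cr
Total withheld: 187.22 Cr + 196.18 Cr + 19.18 Cr = 402.58 Cr
Net pay: 2,740.00 Cr − 402.58 Cr = 2,337.42 Cr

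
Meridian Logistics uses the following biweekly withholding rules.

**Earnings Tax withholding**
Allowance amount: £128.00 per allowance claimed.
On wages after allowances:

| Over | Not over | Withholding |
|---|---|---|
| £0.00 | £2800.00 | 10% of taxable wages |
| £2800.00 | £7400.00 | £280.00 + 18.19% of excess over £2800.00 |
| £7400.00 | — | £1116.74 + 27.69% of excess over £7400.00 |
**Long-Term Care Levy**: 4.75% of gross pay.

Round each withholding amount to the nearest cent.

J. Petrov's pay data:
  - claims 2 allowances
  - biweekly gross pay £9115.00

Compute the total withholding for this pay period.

£1953.70

Earnings Tax: taxable = £9115.00 − 2×£128.00 = £8859.00
  £1116.74 + 27.69% × (£8859.00 − £7400.00) = £1116.74 + 27.69% × £1459.00 = £1520.74
Long-Term Care Levy: 4.75% × £9115.00 = £432.96
Total: £1520.74 + £432.96 = £1953.70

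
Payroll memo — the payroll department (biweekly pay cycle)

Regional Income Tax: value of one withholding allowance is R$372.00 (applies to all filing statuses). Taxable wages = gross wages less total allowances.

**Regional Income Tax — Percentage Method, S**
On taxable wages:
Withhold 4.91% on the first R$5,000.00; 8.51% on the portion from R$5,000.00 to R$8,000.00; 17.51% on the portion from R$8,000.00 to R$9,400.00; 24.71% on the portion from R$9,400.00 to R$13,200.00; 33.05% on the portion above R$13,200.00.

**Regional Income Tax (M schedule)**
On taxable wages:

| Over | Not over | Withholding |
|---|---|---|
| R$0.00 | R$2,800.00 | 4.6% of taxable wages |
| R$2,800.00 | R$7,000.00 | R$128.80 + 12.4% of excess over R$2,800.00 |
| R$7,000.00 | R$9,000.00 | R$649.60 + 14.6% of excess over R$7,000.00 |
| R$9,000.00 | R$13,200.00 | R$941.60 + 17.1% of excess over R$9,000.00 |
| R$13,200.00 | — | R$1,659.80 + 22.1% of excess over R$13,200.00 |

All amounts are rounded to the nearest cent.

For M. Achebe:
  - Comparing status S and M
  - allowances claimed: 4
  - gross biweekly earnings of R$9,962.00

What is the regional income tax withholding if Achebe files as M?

R$864.80

Regional Income Tax (M): taxable = R$9,962.00 − 4×R$372.00 = R$8,474.00
  R$649.60 + 14.6% × (R$8,474.00 − R$7,000.00) = R$649.60 + 14.6% × R$1,474.00 = R$864.80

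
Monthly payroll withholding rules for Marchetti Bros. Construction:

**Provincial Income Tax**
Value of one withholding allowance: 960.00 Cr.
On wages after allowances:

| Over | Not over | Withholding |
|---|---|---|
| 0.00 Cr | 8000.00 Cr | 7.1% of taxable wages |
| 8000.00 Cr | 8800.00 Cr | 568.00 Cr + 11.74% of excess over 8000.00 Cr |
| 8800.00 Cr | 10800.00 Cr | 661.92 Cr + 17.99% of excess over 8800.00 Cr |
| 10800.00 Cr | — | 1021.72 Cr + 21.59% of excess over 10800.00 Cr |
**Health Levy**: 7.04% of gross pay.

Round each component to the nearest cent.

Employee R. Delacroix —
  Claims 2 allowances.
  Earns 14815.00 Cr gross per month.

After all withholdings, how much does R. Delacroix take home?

12297.99 Cr

Provincial Income Tax: taxable = 14815.00 Cr − 2×960.00 Cr = 12895.00 Cr
  1021.72 Cr + 21.59% × (12895.00 Cr − 10800.00 Cr) = 1021.72 Cr + 21.59% × 2095.00 Cr = 1474.03 Cr
Health Levy: 7.04% × 14815.00 Cr = 1042.98 Cr
Total withheld: 1474.03 Cr + 1042.98 Cr = 2517.01 Cr
Net pay: 14815.00 Cr − 2517.01 Cr = 12297.99 Cr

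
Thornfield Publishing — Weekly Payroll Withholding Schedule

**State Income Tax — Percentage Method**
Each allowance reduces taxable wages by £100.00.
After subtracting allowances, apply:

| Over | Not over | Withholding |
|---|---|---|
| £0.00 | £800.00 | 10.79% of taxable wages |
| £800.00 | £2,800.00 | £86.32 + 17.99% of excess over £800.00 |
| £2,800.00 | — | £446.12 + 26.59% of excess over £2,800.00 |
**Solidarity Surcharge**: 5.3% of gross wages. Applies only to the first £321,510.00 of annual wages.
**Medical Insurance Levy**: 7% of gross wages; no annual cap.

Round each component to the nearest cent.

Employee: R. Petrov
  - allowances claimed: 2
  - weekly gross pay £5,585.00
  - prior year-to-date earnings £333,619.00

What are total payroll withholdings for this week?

State Income Tax: taxable = £5,585.00 − 2×£100.00 = £5,385.00
  £446.12 + 26.59% × (£5,385.00 − £2,800.00) = £446.12 + 26.59% × £2,585.00 = £1,133.47
Solidarity Surcharge: YTD £333,619.00 ≥ cap £321,510.00 → £0.00
Medical Insurance Levy: 7% × £5,585.00 = £390.95
Total: £1,133.47 + £0.00 + £390.95 = £1,524.42

£1,524.42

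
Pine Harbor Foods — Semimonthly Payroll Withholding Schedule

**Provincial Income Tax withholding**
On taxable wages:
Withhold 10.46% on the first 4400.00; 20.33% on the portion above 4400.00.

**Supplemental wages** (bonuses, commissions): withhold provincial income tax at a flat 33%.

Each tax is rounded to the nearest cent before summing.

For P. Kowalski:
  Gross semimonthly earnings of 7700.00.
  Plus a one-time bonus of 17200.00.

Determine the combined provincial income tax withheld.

6807.13

Provincial Income Tax: taxable = 7700.00
  460.24 + 20.33% × (7700.00 − 4400.00) = 460.24 + 20.33% × 3300.00 = 1131.13
Supplemental (33% flat on bonus): 33% × 17200.00 = 5676.00
Total provincial income tax: 1131.13 + 5676.00 = 6807.13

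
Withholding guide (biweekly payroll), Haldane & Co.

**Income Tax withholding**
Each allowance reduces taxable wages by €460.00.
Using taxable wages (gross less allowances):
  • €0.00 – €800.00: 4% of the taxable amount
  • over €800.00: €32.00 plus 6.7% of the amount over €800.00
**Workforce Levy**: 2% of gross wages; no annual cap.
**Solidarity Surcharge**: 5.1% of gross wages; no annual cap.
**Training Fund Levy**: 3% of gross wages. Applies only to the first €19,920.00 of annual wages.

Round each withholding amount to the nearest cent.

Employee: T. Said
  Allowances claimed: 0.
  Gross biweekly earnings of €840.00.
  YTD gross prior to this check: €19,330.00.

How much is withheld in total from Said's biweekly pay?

€112.02

Income Tax: taxable = €840.00
  €32.00 + 6.7% × (€840.00 − €800.00) = €32.00 + 6.7% × €40.00 = €34.68
Workforce Levy: 2% × €840.00 = €16.80
Solidarity Surcharge: 5.1% × €840.00 = €42.84
Training Fund Levy: cap €19,920.00 − YTD €19,330.00 = €590.00 subject; 3% × €590.00 = €17.70
Total: €34.68 + €16.80 + €42.84 + €17.70 = €112.02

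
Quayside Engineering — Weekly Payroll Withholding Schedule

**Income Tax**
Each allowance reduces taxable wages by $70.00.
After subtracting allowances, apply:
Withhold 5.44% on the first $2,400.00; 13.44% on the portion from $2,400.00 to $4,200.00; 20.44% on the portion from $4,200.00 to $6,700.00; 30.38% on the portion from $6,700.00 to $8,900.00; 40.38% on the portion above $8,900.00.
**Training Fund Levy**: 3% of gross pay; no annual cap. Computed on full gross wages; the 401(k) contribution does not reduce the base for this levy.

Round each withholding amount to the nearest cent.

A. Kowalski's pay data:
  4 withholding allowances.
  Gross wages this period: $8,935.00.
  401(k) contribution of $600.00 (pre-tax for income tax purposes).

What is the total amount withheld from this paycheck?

$1,563.18

Income Tax: taxable = $8,935.00 − $600.00 − 4×$70.00 = $8,055.00
  $883.48 + 30.38% × ($8,055.00 − $6,700.00) = $883.48 + 30.38% × $1,355.00 = $1,295.13
Training Fund Levy: 3% × $8,935.00 = $268.05
Total: $1,295.13 + $268.05 = $1,563.18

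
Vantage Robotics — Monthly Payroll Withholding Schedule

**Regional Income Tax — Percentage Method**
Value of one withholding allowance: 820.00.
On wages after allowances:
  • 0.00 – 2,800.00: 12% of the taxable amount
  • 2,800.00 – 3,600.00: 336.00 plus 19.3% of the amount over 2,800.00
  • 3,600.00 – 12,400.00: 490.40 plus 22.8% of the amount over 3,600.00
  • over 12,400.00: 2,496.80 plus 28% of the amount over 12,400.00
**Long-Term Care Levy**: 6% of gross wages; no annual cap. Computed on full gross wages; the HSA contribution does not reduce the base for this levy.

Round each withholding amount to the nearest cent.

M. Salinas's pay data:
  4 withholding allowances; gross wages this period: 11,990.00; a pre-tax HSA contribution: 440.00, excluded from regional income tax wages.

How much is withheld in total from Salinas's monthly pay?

Regional Income Tax: taxable = 11,990.00 − 440.00 − 4×820.00 = 8,270.00
  490.40 + 22.8% × (8,270.00 − 3,600.00) = 490.40 + 22.8% × 4,670.00 = 1,555.16
Long-Term Care Levy: 6% × 11,990.00 = 719.40
Total: 1,555.16 + 719.40 = 2,274.56

2,274.56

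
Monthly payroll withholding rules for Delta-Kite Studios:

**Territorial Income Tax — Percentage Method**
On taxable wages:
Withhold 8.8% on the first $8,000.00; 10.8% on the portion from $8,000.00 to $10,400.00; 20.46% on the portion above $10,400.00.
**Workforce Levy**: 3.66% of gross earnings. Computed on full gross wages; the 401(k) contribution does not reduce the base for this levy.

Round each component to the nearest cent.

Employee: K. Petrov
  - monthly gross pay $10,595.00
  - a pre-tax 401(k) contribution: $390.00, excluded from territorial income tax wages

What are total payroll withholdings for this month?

Territorial Income Tax: taxable = $10,595.00 − $390.00 = $10,205.00
  $704.00 + 10.8% × ($10,205.00 − $8,000.00) = $704.00 + 10.8% × $2,205.00 = $942.14
Workforce Levy: 3.66% × $10,595.00 = $387.78
Total: $942.14 + $387.78 = $1,329.92

$1,329.92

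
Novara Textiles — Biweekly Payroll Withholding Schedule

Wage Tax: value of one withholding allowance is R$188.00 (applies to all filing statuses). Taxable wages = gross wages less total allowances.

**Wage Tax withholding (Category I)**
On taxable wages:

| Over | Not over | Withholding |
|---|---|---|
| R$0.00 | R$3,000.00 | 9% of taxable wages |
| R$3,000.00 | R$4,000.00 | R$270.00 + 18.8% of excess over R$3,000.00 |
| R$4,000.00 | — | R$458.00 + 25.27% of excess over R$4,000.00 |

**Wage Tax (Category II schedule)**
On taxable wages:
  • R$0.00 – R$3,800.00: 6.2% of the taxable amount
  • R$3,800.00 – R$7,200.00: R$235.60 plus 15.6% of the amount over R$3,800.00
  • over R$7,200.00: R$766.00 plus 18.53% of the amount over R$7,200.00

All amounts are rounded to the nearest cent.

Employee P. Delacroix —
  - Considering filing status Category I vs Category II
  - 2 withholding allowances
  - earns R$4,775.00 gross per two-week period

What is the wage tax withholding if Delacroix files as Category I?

R$558.83

Wage Tax (Category I): taxable = R$4,775.00 − 2×R$188.00 = R$4,399.00
  R$458.00 + 25.27% × (R$4,399.00 − R$4,000.00) = R$458.00 + 25.27% × R$399.00 = R$558.83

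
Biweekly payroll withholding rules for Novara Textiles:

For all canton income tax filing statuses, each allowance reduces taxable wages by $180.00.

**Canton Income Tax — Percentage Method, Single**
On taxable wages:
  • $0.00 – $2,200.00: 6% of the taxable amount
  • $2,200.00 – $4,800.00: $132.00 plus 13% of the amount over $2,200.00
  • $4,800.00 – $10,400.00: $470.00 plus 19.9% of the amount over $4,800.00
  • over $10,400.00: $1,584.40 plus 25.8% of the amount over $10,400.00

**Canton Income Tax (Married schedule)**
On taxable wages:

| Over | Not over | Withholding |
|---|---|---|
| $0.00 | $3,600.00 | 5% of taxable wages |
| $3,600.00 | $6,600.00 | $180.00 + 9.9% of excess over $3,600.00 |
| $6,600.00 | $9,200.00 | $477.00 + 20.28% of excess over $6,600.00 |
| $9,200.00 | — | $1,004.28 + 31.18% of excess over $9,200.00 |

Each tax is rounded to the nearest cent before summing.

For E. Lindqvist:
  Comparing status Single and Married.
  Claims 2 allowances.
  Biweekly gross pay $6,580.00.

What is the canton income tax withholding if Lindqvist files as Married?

Canton Income Tax (Married): taxable = $6,580.00 − 2×$180.00 = $6,220.00
  $180.00 + 9.9% × ($6,220.00 − $3,600.00) = $180.00 + 9.9% × $2,620.00 = $439.38

$439.38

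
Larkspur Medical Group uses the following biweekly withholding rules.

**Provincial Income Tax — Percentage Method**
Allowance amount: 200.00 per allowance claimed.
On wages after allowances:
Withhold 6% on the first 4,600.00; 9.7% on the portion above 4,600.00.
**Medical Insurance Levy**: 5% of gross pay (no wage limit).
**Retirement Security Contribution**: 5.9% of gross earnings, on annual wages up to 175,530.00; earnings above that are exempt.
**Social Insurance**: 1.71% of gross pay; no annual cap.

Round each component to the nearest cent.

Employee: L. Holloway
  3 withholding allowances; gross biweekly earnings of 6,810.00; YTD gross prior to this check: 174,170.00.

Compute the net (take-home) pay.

5,840.64

Provincial Income Tax: taxable = 6,810.00 − 3×200.00 = 6,210.00
  276.00 + 9.7% × (6,210.00 − 4,600.00) = 276.00 + 9.7% × 1,610.00 = 432.17
Medical Insurance Levy: 5% × 6,810.00 = 340.50
Retirement Security Contribution: cap 175,530.00 − YTD 174,170.00 = 1,360.00 subject; 5.9% × 1,360.00 = 80.24
Social Insurance: 1.71% × 6,810.00 = 116.45
Total withheld: 432.17 + 340.50 + 80.24 + 116.45 = 969.36
Net pay: 6,810.00 − 969.36 = 5,840.64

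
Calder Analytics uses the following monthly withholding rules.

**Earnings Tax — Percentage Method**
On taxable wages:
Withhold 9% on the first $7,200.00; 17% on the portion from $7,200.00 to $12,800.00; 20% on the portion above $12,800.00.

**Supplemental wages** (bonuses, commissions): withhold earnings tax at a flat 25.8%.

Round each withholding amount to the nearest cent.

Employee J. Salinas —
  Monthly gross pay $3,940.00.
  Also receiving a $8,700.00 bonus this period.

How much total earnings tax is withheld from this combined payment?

Earnings Tax: taxable = $3,940.00
  9% × $3,940.00 = $354.60
Supplemental (25.8% flat on bonus): 25.8% × $8,700.00 = $2,244.60
Total earnings tax: $354.60 + $2,244.60 = $2,599.20

$2,599.20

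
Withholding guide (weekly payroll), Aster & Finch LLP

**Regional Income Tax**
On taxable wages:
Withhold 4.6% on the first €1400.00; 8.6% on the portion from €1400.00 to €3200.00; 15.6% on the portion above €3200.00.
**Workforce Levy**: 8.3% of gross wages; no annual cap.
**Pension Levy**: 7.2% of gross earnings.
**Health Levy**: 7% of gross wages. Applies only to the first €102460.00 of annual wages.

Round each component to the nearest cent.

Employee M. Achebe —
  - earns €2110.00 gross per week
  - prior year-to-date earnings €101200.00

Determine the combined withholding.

€540.71

Regional Income Tax: taxable = €2110.00
  €64.40 + 8.6% × (€2110.00 − €1400.00) = €64.40 + 8.6% × €710.00 = €125.46
Workforce Levy: 8.3% × €2110.00 = €175.13
Pension Levy: 7.2% × €2110.00 = €151.92
Health Levy: cap €102460.00 − YTD €101200.00 = €1260.00 subject; 7% × €1260.00 = €88.20
Total: €125.46 + €175.13 + €151.92 + €88.20 = €540.71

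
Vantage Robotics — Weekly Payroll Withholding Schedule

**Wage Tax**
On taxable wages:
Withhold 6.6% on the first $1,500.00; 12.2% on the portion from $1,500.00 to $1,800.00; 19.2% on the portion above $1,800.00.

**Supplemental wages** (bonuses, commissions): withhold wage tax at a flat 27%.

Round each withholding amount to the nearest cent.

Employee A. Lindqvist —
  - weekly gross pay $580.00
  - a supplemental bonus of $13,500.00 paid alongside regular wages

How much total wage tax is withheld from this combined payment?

$3,683.28

Wage Tax: taxable = $580.00
  6.6% × $580.00 = $38.28
Supplemental (27% flat on bonus): 27% × $13,500.00 = $3,645.00
Total wage tax: $38.28 + $3,645.00 = $3,683.28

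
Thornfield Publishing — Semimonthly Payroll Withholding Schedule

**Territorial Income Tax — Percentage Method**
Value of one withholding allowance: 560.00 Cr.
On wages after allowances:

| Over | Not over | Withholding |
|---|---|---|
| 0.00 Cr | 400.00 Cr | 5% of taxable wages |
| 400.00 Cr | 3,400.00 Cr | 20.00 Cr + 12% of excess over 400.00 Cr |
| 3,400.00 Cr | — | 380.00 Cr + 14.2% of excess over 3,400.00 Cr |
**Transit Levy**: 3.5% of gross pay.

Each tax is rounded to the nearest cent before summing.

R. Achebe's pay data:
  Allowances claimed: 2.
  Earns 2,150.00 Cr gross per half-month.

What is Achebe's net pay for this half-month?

1,979.15 Cr

Territorial Income Tax: taxable = 2,150.00 Cr − 2×560.00 Cr = 1,030.00 Cr
  20.00 Cr + 12% × (1,030.00 Cr − 400.00 Cr) = 20.00 Cr + 12% × 630.00 Cr = 95.60 Cr
Transit Levy: 3.5% × 2,150.00 Cr = 75.25 Cr
Total withheld: 95.60 Cr + 75.25 Cr = 170.85 Cr
Net pay: 2,150.00 Cr − 170.85 Cr = 1,979.15 Cr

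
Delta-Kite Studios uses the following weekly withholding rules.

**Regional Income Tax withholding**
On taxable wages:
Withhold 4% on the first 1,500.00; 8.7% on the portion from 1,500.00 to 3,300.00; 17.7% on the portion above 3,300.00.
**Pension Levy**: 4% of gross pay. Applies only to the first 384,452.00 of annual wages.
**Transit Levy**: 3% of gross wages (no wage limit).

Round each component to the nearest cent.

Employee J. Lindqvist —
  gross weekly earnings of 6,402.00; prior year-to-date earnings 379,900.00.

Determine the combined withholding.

1,139.79

Regional Income Tax: taxable = 6,402.00
  216.60 + 17.7% × (6,402.00 − 3,300.00) = 216.60 + 17.7% × 3,102.00 = 765.65
Pension Levy: cap 384,452.00 − YTD 379,900.00 = 4,552.00 subject; 4% × 4,552.00 = 182.08
Transit Levy: 3% × 6,402.00 = 192.06
Total: 765.65 + 182.08 + 192.06 = 1,139.79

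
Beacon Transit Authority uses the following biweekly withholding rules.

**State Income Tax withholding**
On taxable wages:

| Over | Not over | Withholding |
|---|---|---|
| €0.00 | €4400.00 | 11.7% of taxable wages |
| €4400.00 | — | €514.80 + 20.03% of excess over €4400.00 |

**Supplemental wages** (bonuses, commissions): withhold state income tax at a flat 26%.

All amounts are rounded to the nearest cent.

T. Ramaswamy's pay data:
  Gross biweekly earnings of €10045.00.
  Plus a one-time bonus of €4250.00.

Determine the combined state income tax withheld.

€2750.49

State Income Tax: taxable = €10045.00
  €514.80 + 20.03% × (€10045.00 − €4400.00) = €514.80 + 20.03% × €5645.00 = €1645.49
Supplemental (26% flat on bonus): 26% × €4250.00 = €1105.00
Total state income tax: €1645.49 + €1105.00 = €2750.49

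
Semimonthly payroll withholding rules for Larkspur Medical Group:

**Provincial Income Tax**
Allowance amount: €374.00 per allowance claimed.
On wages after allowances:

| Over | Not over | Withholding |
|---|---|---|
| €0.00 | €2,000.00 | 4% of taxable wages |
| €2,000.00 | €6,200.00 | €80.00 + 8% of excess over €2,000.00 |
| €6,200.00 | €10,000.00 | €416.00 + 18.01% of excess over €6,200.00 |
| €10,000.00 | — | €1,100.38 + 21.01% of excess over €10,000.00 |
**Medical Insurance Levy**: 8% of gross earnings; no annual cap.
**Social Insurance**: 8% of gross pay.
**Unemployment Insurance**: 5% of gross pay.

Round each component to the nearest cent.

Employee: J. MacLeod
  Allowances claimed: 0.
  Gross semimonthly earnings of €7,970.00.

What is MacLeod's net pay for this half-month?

Provincial Income Tax: taxable = €7,970.00
  €416.00 + 18.01% × (€7,970.00 − €6,200.00) = €416.00 + 18.01% × €1,770.00 = €734.78
Medical Insurance Levy: 8% × €7,970.00 = €637.60
Social Insurance: 8% × €7,970.00 = €637.60
Unemployment Insurance: 5% × €7,970.00 = €398.50
Total withheld: €734.78 + €637.60 + €637.60 + €398.50 = €2,408.48
Net pay: €7,970.00 − €2,408.48 = €5,561.52

€5,561.52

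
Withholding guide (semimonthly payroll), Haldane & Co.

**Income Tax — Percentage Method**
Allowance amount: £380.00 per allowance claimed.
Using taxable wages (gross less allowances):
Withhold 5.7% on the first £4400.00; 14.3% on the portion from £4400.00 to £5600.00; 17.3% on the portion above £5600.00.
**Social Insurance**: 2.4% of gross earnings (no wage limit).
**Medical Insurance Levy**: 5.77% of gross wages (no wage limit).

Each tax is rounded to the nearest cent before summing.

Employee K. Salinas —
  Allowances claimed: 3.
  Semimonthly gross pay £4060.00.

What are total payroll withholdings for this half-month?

Income Tax: taxable = £4060.00 − 3×£380.00 = £2920.00
  5.7% × £2920.00 = £166.44
Social Insurance: 2.4% × £4060.00 = £97.44
Medical Insurance Levy: 5.77% × £4060.00 = £234.26
Total: £166.44 + £97.44 + £234.26 = £498.14

£498.14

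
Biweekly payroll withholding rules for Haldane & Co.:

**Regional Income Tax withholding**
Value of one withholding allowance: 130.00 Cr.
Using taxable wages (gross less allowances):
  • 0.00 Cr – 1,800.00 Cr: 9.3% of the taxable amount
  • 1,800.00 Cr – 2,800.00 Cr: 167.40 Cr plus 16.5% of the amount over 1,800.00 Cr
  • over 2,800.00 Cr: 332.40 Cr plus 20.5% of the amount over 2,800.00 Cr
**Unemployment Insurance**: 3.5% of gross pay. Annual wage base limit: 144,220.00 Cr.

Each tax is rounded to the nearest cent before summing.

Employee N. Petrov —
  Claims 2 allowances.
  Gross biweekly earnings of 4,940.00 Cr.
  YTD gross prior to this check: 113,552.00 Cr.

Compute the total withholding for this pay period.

Regional Income Tax: taxable = 4,940.00 Cr − 2×130.00 Cr = 4,680.00 Cr
  332.40 Cr + 20.5% × (4,680.00 Cr − 2,800.00 Cr) = 332.40 Cr + 20.5% × 1,880.00 Cr = 717.80 Cr
Unemployment Insurance: 3.5% × 4,940.00 Cr = 172.90 Cr
Total: 717.80 Cr + 172.90 Cr = 890.70 Cr

890.70 Cr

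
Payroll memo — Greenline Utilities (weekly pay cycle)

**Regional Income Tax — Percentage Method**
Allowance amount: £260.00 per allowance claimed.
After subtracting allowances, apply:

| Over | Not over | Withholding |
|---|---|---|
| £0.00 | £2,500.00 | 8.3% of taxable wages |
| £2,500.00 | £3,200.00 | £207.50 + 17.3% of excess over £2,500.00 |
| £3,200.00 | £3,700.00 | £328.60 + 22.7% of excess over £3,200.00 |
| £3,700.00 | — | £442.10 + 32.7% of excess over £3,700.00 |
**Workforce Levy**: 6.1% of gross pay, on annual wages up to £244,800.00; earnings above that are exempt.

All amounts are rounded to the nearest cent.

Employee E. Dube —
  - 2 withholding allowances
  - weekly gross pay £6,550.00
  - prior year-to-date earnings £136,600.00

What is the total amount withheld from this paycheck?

£1,603.56

Regional Income Tax: taxable = £6,550.00 − 2×£260.00 = £6,030.00
  £442.10 + 32.7% × (£6,030.00 − £3,700.00) = £442.10 + 32.7% × £2,330.00 = £1,204.01
Workforce Levy: 6.1% × £6,550.00 = £399.55
Total: £1,204.01 + £399.55 = £1,603.56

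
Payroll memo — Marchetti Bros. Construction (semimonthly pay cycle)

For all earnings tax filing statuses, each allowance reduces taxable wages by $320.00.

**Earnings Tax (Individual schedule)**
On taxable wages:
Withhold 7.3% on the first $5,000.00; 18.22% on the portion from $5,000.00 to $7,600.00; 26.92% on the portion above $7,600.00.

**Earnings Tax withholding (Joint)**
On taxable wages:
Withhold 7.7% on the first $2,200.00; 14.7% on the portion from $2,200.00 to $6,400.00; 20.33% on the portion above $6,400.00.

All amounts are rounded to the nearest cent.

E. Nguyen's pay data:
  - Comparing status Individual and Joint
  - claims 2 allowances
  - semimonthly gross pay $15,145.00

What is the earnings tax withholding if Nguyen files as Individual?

Earnings Tax (Individual): taxable = $15,145.00 − 2×$320.00 = $14,505.00
  $838.72 + 26.92% × ($14,505.00 − $7,600.00) = $838.72 + 26.92% × $6,905.00 = $2,697.55

$2,697.55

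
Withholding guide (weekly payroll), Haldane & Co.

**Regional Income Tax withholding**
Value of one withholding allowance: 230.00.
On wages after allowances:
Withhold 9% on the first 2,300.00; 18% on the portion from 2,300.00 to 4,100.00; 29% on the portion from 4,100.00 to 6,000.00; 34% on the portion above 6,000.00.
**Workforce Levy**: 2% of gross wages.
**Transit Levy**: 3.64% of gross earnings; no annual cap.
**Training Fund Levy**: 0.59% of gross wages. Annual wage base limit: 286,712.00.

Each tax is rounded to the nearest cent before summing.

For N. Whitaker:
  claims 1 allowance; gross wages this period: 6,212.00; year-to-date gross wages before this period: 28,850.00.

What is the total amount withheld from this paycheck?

1,463.79

Regional Income Tax: taxable = 6,212.00 − 1×230.00 = 5,982.00
  531.00 + 29% × (5,982.00 − 4,100.00) = 531.00 + 29% × 1,882.00 = 1,076.78
Workforce Levy: 2% × 6,212.00 = 124.24
Transit Levy: 3.64% × 6,212.00 = 226.12
Training Fund Levy: 0.59% × 6,212.00 = 36.65
Total: 1,076.78 + 124.24 + 226.12 + 36.65 = 1,463.79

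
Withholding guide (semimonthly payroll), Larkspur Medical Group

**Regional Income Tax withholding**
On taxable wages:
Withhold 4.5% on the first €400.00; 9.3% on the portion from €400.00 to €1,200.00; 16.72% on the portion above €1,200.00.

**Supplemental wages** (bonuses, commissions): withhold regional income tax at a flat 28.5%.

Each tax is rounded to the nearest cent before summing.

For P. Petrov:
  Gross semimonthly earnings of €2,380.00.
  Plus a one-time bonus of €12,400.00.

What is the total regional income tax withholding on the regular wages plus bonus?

Regional Income Tax: taxable = €2,380.00
  €92.40 + 16.72% × (€2,380.00 − €1,200.00) = €92.40 + 16.72% × €1,180.00 = €289.70
Supplemental (28.5% flat on bonus): 28.5% × €12,400.00 = €3,534.00
Total regional income tax: €289.70 + €3,534.00 = €3,823.70

€3,823.70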